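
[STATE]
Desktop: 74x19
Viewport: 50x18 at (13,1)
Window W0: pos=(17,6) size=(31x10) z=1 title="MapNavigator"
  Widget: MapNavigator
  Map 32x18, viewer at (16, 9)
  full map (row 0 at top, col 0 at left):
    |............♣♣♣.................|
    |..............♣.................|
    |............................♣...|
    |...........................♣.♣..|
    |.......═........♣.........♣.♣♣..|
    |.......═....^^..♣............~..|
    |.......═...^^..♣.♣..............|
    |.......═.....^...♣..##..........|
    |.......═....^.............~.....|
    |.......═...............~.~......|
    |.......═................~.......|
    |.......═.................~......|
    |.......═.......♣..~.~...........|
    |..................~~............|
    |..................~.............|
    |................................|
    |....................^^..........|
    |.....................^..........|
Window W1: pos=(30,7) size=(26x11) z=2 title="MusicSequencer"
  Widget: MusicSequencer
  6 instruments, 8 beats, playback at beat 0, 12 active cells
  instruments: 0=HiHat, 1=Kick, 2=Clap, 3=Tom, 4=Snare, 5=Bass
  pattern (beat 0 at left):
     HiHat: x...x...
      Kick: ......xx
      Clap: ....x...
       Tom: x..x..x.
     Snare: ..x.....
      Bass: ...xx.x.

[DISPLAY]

                                                  
                                                  
                                                  
                                                  
                                                  
    ┏━━━━━━━━━━━━━━━━━━━━━━━━━━━━━┓               
    ┃ MapNavigato┏━━━━━━━━━━━━━━━━━━━━━━━━┓       
    ┠────────────┃ MusicSequencer         ┃       
    ┃.....═...^^.┠────────────────────────┨       
    ┃.....═.....^┃      ▼1234567          ┃       
    ┃.....═....^.┃ HiHat█···█···          ┃       
    ┃.....═......┃  Kick······██          ┃       
    ┃.....═......┃  Clap····█···          ┃       
    ┃.....═......┃   Tom█··█··█·          ┃       
    ┗━━━━━━━━━━━━┃ Snare··█·····          ┃       
                 ┃  Bass···██·█·          ┃       
                 ┗━━━━━━━━━━━━━━━━━━━━━━━━┛       
                                                  


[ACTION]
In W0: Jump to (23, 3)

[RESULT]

                                                  
                                                  
                                                  
                                                  
                                                  
    ┏━━━━━━━━━━━━━━━━━━━━━━━━━━━━━┓               
    ┃ MapNavigato┏━━━━━━━━━━━━━━━━━━━━━━━━┓       
    ┠────────────┃ MusicSequencer         ┃       
    ┃...♣♣♣......┠────────────────────────┨       
    ┃.....♣......┃      ▼1234567          ┃       
    ┃............┃ HiHat█···█···          ┃       
    ┃............┃  Kick······██          ┃       
    ┃.......♣....┃  Clap····█···          ┃       
    ┃...^^..♣....┃   Tom█··█··█·          ┃       
    ┗━━━━━━━━━━━━┃ Snare··█·····          ┃       
                 ┃  Bass···██·█·          ┃       
                 ┗━━━━━━━━━━━━━━━━━━━━━━━━┛       
                                                  


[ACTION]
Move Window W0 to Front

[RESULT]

                                                  
                                                  
                                                  
                                                  
                                                  
    ┏━━━━━━━━━━━━━━━━━━━━━━━━━━━━━┓               
    ┃ MapNavigator                ┃━━━━━━━┓       
    ┠─────────────────────────────┨       ┃       
    ┃...♣♣♣.................      ┃───────┨       
    ┃.....♣.................      ┃       ┃       
    ┃...................♣...      ┃       ┃       
    ┃..............@...♣.♣..      ┃       ┃       
    ┃.......♣.........♣.♣♣..      ┃       ┃       
    ┃...^^..♣............~..      ┃       ┃       
    ┗━━━━━━━━━━━━━━━━━━━━━━━━━━━━━┛       ┃       
                 ┃  Bass···██·█·          ┃       
                 ┗━━━━━━━━━━━━━━━━━━━━━━━━┛       
                                                  


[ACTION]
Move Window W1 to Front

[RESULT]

                                                  
                                                  
                                                  
                                                  
                                                  
    ┏━━━━━━━━━━━━━━━━━━━━━━━━━━━━━┓               
    ┃ MapNavigato┏━━━━━━━━━━━━━━━━━━━━━━━━┓       
    ┠────────────┃ MusicSequencer         ┃       
    ┃...♣♣♣......┠────────────────────────┨       
    ┃.....♣......┃      ▼1234567          ┃       
    ┃............┃ HiHat█···█···          ┃       
    ┃............┃  Kick······██          ┃       
    ┃.......♣....┃  Clap····█···          ┃       
    ┃...^^..♣....┃   Tom█··█··█·          ┃       
    ┗━━━━━━━━━━━━┃ Snare··█·····          ┃       
                 ┃  Bass···██·█·          ┃       
                 ┗━━━━━━━━━━━━━━━━━━━━━━━━┛       
                                                  


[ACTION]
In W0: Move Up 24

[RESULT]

                                                  
                                                  
                                                  
                                                  
                                                  
    ┏━━━━━━━━━━━━━━━━━━━━━━━━━━━━━┓               
    ┃ MapNavigato┏━━━━━━━━━━━━━━━━━━━━━━━━┓       
    ┠────────────┃ MusicSequencer         ┃       
    ┃            ┠────────────────────────┨       
    ┃            ┃      ▼1234567          ┃       
    ┃            ┃ HiHat█···█···          ┃       
    ┃...♣♣♣......┃  Kick······██          ┃       
    ┃.....♣......┃  Clap····█···          ┃       
    ┃............┃   Tom█··█··█·          ┃       
    ┗━━━━━━━━━━━━┃ Snare··█·····          ┃       
                 ┃  Bass···██·█·          ┃       
                 ┗━━━━━━━━━━━━━━━━━━━━━━━━┛       
                                                  


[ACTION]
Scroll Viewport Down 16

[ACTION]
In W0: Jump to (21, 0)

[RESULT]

                                                  
                                                  
                                                  
                                                  
                                                  
    ┏━━━━━━━━━━━━━━━━━━━━━━━━━━━━━┓               
    ┃ MapNavigato┏━━━━━━━━━━━━━━━━━━━━━━━━┓       
    ┠────────────┃ MusicSequencer         ┃       
    ┃            ┠────────────────────────┨       
    ┃            ┃      ▼1234567          ┃       
    ┃            ┃ HiHat█···█···          ┃       
    ┃.....♣♣♣....┃  Kick······██          ┃       
    ┃.......♣....┃  Clap····█···          ┃       
    ┃............┃   Tom█··█··█·          ┃       
    ┗━━━━━━━━━━━━┃ Snare··█·····          ┃       
                 ┃  Bass···██·█·          ┃       
                 ┗━━━━━━━━━━━━━━━━━━━━━━━━┛       
                                                  


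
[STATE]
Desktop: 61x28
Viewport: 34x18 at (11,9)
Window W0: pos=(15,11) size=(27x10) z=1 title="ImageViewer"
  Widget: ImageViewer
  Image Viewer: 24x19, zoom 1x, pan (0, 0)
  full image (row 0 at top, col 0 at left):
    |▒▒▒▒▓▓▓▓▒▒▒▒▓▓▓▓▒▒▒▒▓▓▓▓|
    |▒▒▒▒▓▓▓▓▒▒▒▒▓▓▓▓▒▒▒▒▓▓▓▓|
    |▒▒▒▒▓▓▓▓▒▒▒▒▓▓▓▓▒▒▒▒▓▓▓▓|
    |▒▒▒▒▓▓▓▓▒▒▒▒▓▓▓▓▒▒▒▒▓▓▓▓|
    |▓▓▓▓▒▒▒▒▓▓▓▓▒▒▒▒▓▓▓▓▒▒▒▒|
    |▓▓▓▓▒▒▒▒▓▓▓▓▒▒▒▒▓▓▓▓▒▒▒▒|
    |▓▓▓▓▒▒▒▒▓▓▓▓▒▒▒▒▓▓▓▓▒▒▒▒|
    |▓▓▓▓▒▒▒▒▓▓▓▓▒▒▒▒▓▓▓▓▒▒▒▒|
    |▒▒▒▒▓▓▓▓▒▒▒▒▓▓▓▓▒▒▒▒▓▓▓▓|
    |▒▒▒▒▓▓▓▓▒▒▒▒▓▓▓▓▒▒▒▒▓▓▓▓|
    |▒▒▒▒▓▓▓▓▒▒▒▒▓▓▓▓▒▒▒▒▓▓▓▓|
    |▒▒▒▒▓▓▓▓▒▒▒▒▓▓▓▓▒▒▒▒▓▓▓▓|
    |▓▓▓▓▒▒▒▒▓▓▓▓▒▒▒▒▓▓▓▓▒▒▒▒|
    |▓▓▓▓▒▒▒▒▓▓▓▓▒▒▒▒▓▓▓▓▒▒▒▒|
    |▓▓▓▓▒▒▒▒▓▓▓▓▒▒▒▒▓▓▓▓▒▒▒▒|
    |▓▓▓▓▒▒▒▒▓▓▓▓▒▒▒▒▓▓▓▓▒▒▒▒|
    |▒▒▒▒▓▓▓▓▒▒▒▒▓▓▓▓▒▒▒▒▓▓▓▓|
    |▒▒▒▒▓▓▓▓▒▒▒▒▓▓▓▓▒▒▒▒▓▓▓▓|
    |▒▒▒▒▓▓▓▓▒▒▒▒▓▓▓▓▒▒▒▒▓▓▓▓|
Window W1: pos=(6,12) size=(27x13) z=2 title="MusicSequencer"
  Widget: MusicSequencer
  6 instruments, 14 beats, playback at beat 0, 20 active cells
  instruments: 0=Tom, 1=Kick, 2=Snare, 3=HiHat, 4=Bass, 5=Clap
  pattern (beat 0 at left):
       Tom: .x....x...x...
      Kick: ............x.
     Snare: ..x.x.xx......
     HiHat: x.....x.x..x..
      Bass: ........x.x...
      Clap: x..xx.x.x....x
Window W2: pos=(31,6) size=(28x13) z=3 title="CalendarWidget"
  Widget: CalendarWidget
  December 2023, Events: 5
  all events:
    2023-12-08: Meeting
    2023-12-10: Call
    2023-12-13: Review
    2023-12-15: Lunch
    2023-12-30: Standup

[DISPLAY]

                    ┃      Decembe
                    ┃Mo Tu We Th F
    ┏━━━━━━━━━━━━━━━┃             
━━━━━━━━━━━━━━━━━━━━┃ 4  5  6  7  
icSequencer         ┃11 12 13* 14 
────────────────────┃18 19 20 21 2
  ▼1234567890123    ┃25 26 27 28 2
om·█····█···█···    ┃             
ck············█·    ┃             
re··█·█·██······    ┗━━━━━━━━━━━━━
at█·····█·█··█··     ┃▓▓▓▒▒▒▒ ┃   
ss········█·█···     ┃━━━━━━━━┛   
ap█··██·█·█····█     ┃            
                     ┃            
                     ┃            
━━━━━━━━━━━━━━━━━━━━━┛            
                                  
                                  


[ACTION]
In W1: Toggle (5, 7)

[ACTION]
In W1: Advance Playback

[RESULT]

                    ┃      Decembe
                    ┃Mo Tu We Th F
    ┏━━━━━━━━━━━━━━━┃             
━━━━━━━━━━━━━━━━━━━━┃ 4  5  6  7  
icSequencer         ┃11 12 13* 14 
────────────────────┃18 19 20 21 2
  0▼234567890123    ┃25 26 27 28 2
om·█····█···█···    ┃             
ck············█·    ┃             
re··█·█·██······    ┗━━━━━━━━━━━━━
at█·····█·█··█··     ┃▓▓▓▒▒▒▒ ┃   
ss········█·█···     ┃━━━━━━━━┛   
ap█··██·███····█     ┃            
                     ┃            
                     ┃            
━━━━━━━━━━━━━━━━━━━━━┛            
                                  
                                  


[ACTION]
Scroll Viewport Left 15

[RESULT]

                               ┃  
                               ┃Mo
               ┏━━━━━━━━━━━━━━━┃  
      ┏━━━━━━━━━━━━━━━━━━━━━━━━┃ 4
      ┃ MusicSequencer         ┃11
      ┠────────────────────────┃18
      ┃      0▼234567890123    ┃25
      ┃   Tom·█····█···█···    ┃  
      ┃  Kick············█·    ┃  
      ┃ Snare··█·█·██······    ┗━━
      ┃ HiHat█·····█·█··█··     ┃▓
      ┃  Bass········█·█···     ┃━
      ┃  Clap█··██·███····█     ┃ 
      ┃                         ┃ 
      ┃                         ┃ 
      ┗━━━━━━━━━━━━━━━━━━━━━━━━━┛ 
                                  
                                  


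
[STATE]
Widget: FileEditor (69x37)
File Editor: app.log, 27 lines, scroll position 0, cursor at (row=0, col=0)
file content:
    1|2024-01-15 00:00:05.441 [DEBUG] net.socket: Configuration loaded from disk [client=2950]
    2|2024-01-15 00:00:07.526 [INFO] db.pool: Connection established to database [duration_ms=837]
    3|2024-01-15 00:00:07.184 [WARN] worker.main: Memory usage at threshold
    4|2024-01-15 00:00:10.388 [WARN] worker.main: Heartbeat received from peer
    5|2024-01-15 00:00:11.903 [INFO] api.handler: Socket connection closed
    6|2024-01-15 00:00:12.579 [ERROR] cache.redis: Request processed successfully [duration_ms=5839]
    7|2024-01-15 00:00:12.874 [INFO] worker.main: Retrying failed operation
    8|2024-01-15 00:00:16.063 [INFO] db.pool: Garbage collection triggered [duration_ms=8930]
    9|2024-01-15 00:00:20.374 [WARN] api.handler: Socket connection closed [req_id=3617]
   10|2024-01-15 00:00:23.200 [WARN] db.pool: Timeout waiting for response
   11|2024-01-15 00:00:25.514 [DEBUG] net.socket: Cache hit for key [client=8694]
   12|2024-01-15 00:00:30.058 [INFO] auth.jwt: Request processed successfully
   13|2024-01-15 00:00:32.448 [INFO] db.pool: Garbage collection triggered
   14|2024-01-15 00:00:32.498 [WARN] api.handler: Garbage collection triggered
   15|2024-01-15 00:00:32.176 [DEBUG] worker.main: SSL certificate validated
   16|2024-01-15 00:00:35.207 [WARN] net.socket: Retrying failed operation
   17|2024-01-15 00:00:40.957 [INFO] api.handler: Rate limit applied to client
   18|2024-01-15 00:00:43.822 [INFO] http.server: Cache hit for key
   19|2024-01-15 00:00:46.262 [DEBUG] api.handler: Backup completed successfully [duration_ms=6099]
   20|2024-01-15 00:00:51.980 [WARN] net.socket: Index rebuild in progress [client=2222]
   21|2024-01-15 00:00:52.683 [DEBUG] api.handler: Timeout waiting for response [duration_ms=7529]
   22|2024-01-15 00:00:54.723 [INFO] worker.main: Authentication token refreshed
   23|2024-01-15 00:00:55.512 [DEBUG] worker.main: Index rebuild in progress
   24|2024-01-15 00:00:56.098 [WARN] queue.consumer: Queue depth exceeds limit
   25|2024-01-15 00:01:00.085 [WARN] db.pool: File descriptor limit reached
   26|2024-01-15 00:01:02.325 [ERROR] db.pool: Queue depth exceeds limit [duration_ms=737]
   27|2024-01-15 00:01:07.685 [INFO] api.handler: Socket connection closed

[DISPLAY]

█024-01-15 00:00:05.441 [DEBUG] net.socket: Configuration loaded fro▲
2024-01-15 00:00:07.526 [INFO] db.pool: Connection established to da█
2024-01-15 00:00:07.184 [WARN] worker.main: Memory usage at threshol░
2024-01-15 00:00:10.388 [WARN] worker.main: Heartbeat received from ░
2024-01-15 00:00:11.903 [INFO] api.handler: Socket connection closed░
2024-01-15 00:00:12.579 [ERROR] cache.redis: Request processed succe░
2024-01-15 00:00:12.874 [INFO] worker.main: Retrying failed operatio░
2024-01-15 00:00:16.063 [INFO] db.pool: Garbage collection triggered░
2024-01-15 00:00:20.374 [WARN] api.handler: Socket connection closed░
2024-01-15 00:00:23.200 [WARN] db.pool: Timeout waiting for response░
2024-01-15 00:00:25.514 [DEBUG] net.socket: Cache hit for key [clien░
2024-01-15 00:00:30.058 [INFO] auth.jwt: Request processed successfu░
2024-01-15 00:00:32.448 [INFO] db.pool: Garbage collection triggered░
2024-01-15 00:00:32.498 [WARN] api.handler: Garbage collection trigg░
2024-01-15 00:00:32.176 [DEBUG] worker.main: SSL certificate validat░
2024-01-15 00:00:35.207 [WARN] net.socket: Retrying failed operation░
2024-01-15 00:00:40.957 [INFO] api.handler: Rate limit applied to cl░
2024-01-15 00:00:43.822 [INFO] http.server: Cache hit for key       ░
2024-01-15 00:00:46.262 [DEBUG] api.handler: Backup completed succes░
2024-01-15 00:00:51.980 [WARN] net.socket: Index rebuild in progress░
2024-01-15 00:00:52.683 [DEBUG] api.handler: Timeout waiting for res░
2024-01-15 00:00:54.723 [INFO] worker.main: Authentication token ref░
2024-01-15 00:00:55.512 [DEBUG] worker.main: Index rebuild in progre░
2024-01-15 00:00:56.098 [WARN] queue.consumer: Queue depth exceeds l░
2024-01-15 00:01:00.085 [WARN] db.pool: File descriptor limit reache░
2024-01-15 00:01:02.325 [ERROR] db.pool: Queue depth exceeds limit [░
2024-01-15 00:01:07.685 [INFO] api.handler: Socket connection closed░
                                                                    ░
                                                                    ░
                                                                    ░
                                                                    ░
                                                                    ░
                                                                    ░
                                                                    ░
                                                                    ░
                                                                    ░
                                                                    ▼


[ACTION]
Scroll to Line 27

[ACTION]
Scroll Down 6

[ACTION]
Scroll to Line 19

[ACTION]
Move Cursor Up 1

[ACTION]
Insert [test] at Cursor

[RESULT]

test█024-01-15 00:00:05.441 [DEBUG] net.socket: Configuration loaded▲
2024-01-15 00:00:07.526 [INFO] db.pool: Connection established to da█
2024-01-15 00:00:07.184 [WARN] worker.main: Memory usage at threshol░
2024-01-15 00:00:10.388 [WARN] worker.main: Heartbeat received from ░
2024-01-15 00:00:11.903 [INFO] api.handler: Socket connection closed░
2024-01-15 00:00:12.579 [ERROR] cache.redis: Request processed succe░
2024-01-15 00:00:12.874 [INFO] worker.main: Retrying failed operatio░
2024-01-15 00:00:16.063 [INFO] db.pool: Garbage collection triggered░
2024-01-15 00:00:20.374 [WARN] api.handler: Socket connection closed░
2024-01-15 00:00:23.200 [WARN] db.pool: Timeout waiting for response░
2024-01-15 00:00:25.514 [DEBUG] net.socket: Cache hit for key [clien░
2024-01-15 00:00:30.058 [INFO] auth.jwt: Request processed successfu░
2024-01-15 00:00:32.448 [INFO] db.pool: Garbage collection triggered░
2024-01-15 00:00:32.498 [WARN] api.handler: Garbage collection trigg░
2024-01-15 00:00:32.176 [DEBUG] worker.main: SSL certificate validat░
2024-01-15 00:00:35.207 [WARN] net.socket: Retrying failed operation░
2024-01-15 00:00:40.957 [INFO] api.handler: Rate limit applied to cl░
2024-01-15 00:00:43.822 [INFO] http.server: Cache hit for key       ░
2024-01-15 00:00:46.262 [DEBUG] api.handler: Backup completed succes░
2024-01-15 00:00:51.980 [WARN] net.socket: Index rebuild in progress░
2024-01-15 00:00:52.683 [DEBUG] api.handler: Timeout waiting for res░
2024-01-15 00:00:54.723 [INFO] worker.main: Authentication token ref░
2024-01-15 00:00:55.512 [DEBUG] worker.main: Index rebuild in progre░
2024-01-15 00:00:56.098 [WARN] queue.consumer: Queue depth exceeds l░
2024-01-15 00:01:00.085 [WARN] db.pool: File descriptor limit reache░
2024-01-15 00:01:02.325 [ERROR] db.pool: Queue depth exceeds limit [░
2024-01-15 00:01:07.685 [INFO] api.handler: Socket connection closed░
                                                                    ░
                                                                    ░
                                                                    ░
                                                                    ░
                                                                    ░
                                                                    ░
                                                                    ░
                                                                    ░
                                                                    ░
                                                                    ▼


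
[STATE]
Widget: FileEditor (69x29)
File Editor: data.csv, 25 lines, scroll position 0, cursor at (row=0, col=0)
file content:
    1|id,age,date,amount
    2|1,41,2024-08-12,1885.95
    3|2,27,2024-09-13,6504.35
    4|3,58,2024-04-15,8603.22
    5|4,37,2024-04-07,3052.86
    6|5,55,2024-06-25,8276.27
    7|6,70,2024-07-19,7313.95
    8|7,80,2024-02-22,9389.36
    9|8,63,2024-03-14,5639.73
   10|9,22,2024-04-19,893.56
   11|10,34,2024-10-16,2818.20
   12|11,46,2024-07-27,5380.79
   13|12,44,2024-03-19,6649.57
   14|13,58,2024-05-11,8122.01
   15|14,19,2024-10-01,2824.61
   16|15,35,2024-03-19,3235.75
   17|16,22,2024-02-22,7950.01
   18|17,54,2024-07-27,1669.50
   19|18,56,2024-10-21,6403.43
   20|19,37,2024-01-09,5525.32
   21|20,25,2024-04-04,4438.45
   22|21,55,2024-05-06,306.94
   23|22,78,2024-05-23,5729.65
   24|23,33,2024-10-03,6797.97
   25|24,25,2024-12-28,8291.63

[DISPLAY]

█d,age,date,amount                                                  ▲
1,41,2024-08-12,1885.95                                             █
2,27,2024-09-13,6504.35                                             ░
3,58,2024-04-15,8603.22                                             ░
4,37,2024-04-07,3052.86                                             ░
5,55,2024-06-25,8276.27                                             ░
6,70,2024-07-19,7313.95                                             ░
7,80,2024-02-22,9389.36                                             ░
8,63,2024-03-14,5639.73                                             ░
9,22,2024-04-19,893.56                                              ░
10,34,2024-10-16,2818.20                                            ░
11,46,2024-07-27,5380.79                                            ░
12,44,2024-03-19,6649.57                                            ░
13,58,2024-05-11,8122.01                                            ░
14,19,2024-10-01,2824.61                                            ░
15,35,2024-03-19,3235.75                                            ░
16,22,2024-02-22,7950.01                                            ░
17,54,2024-07-27,1669.50                                            ░
18,56,2024-10-21,6403.43                                            ░
19,37,2024-01-09,5525.32                                            ░
20,25,2024-04-04,4438.45                                            ░
21,55,2024-05-06,306.94                                             ░
22,78,2024-05-23,5729.65                                            ░
23,33,2024-10-03,6797.97                                            ░
24,25,2024-12-28,8291.63                                            ░
                                                                    ░
                                                                    ░
                                                                    ░
                                                                    ▼


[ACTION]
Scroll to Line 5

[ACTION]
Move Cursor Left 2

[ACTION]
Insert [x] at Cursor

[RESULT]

x█d,age,date,amount                                                 ▲
1,41,2024-08-12,1885.95                                             █
2,27,2024-09-13,6504.35                                             ░
3,58,2024-04-15,8603.22                                             ░
4,37,2024-04-07,3052.86                                             ░
5,55,2024-06-25,8276.27                                             ░
6,70,2024-07-19,7313.95                                             ░
7,80,2024-02-22,9389.36                                             ░
8,63,2024-03-14,5639.73                                             ░
9,22,2024-04-19,893.56                                              ░
10,34,2024-10-16,2818.20                                            ░
11,46,2024-07-27,5380.79                                            ░
12,44,2024-03-19,6649.57                                            ░
13,58,2024-05-11,8122.01                                            ░
14,19,2024-10-01,2824.61                                            ░
15,35,2024-03-19,3235.75                                            ░
16,22,2024-02-22,7950.01                                            ░
17,54,2024-07-27,1669.50                                            ░
18,56,2024-10-21,6403.43                                            ░
19,37,2024-01-09,5525.32                                            ░
20,25,2024-04-04,4438.45                                            ░
21,55,2024-05-06,306.94                                             ░
22,78,2024-05-23,5729.65                                            ░
23,33,2024-10-03,6797.97                                            ░
24,25,2024-12-28,8291.63                                            ░
                                                                    ░
                                                                    ░
                                                                    ░
                                                                    ▼


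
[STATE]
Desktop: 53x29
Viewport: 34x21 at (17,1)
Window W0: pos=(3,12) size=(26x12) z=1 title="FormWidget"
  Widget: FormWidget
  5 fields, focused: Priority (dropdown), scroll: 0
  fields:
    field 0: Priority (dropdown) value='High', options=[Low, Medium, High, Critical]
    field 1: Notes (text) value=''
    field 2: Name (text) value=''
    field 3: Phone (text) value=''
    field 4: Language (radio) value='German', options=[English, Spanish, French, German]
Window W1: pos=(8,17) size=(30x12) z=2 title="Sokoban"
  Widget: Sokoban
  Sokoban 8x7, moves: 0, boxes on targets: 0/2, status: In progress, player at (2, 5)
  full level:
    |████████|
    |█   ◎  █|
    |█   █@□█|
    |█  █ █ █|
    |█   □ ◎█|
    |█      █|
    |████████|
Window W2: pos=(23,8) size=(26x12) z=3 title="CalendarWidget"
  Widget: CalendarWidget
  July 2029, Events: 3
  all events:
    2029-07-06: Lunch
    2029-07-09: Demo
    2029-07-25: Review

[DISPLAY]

                                  
                                  
                                  
                                  
                                  
                                  
                                  
      ┏━━━━━━━━━━━━━━━━━━━━━━━━┓  
      ┃ CalendarWidget         ┃  
      ┠────────────────────────┨  
      ┃       July 2029        ┃  
━━━━━━┃Mo Tu We Th Fr Sa Su    ┃  
      ┃                   1    ┃  
──────┃ 2  3  4  5  6*  7  8   ┃  
 [High┃ 9* 10 11 12 13 14 15   ┃  
 [    ┃16 17 18 19 20 21 22    ┃  
━━━━━━┃23 24 25* 26 27 28 29   ┃  
      ┃30 31                   ┃  
──────┗━━━━━━━━━━━━━━━━━━━━━━━━┛  
                    ┃             
                    ┃             


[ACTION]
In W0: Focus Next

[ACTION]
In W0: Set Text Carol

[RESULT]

                                  
                                  
                                  
                                  
                                  
                                  
                                  
      ┏━━━━━━━━━━━━━━━━━━━━━━━━┓  
      ┃ CalendarWidget         ┃  
      ┠────────────────────────┨  
      ┃       July 2029        ┃  
━━━━━━┃Mo Tu We Th Fr Sa Su    ┃  
      ┃                   1    ┃  
──────┃ 2  3  4  5  6*  7  8   ┃  
 [High┃ 9* 10 11 12 13 14 15   ┃  
 [Caro┃16 17 18 19 20 21 22    ┃  
━━━━━━┃23 24 25* 26 27 28 29   ┃  
      ┃30 31                   ┃  
──────┗━━━━━━━━━━━━━━━━━━━━━━━━┛  
                    ┃             
                    ┃             


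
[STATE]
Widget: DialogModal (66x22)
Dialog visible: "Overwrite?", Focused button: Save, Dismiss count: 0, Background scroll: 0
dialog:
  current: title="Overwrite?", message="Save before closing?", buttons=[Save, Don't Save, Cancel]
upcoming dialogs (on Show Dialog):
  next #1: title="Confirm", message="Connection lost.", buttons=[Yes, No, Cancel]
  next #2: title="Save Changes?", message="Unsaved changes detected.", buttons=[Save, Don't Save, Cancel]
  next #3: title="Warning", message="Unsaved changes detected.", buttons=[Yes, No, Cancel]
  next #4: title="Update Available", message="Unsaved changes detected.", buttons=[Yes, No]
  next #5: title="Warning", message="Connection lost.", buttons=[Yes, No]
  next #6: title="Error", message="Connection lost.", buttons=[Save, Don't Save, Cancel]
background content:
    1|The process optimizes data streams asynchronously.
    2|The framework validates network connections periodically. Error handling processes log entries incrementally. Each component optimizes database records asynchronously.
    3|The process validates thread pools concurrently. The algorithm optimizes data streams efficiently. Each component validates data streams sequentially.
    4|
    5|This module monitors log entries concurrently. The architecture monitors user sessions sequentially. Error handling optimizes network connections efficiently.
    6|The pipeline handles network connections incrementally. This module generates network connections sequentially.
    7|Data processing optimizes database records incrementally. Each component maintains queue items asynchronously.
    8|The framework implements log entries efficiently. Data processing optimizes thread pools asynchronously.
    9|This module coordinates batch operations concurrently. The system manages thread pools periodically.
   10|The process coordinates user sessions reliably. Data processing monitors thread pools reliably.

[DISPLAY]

The process optimizes data streams asynchronously.                
The framework validates network connections periodically. Error ha
The process validates thread pools concurrently. The algorithm opt
                                                                  
This module monitors log entries concurrently. The architecture mo
The pipeline handles network connections incrementally. This modul
Data processing optimizes database records incrementally. Each com
The framework implements log entries efficiently. Data processing 
This module coord┌──────────────────────────────┐ntly. The system 
The process coord│          Overwrite?          │ata processing mo
                 │     Save before closing?     │                 
                 │ [Save]  Don't Save   Cancel  │                 
                 └──────────────────────────────┘                 
                                                                  
                                                                  
                                                                  
                                                                  
                                                                  
                                                                  
                                                                  
                                                                  
                                                                  


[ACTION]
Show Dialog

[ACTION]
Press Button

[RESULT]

The process optimizes data streams asynchronously.                
The framework validates network connections periodically. Error ha
The process validates thread pools concurrently. The algorithm opt
                                                                  
This module monitors log entries concurrently. The architecture mo
The pipeline handles network connections incrementally. This modul
Data processing optimizes database records incrementally. Each com
The framework implements log entries efficiently. Data processing 
This module coordinates batch operations concurrently. The system 
The process coordinates user sessions reliably. Data processing mo
                                                                  
                                                                  
                                                                  
                                                                  
                                                                  
                                                                  
                                                                  
                                                                  
                                                                  
                                                                  
                                                                  
                                                                  


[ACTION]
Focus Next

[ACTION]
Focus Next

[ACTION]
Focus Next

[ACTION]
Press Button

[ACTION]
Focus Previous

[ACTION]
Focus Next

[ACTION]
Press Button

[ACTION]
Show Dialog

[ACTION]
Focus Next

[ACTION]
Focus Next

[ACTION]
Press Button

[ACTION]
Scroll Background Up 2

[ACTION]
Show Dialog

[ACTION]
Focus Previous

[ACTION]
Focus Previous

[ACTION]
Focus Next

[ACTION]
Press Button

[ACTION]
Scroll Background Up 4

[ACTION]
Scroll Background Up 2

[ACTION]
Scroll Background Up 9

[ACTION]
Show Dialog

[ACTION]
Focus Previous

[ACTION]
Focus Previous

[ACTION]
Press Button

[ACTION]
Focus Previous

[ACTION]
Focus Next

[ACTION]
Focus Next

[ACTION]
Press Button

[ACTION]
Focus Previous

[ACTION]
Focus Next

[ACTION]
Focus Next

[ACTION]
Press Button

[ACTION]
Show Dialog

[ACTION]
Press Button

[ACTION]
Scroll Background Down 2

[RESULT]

The process validates thread pools concurrently. The algorithm opt
                                                                  
This module monitors log entries concurrently. The architecture mo
The pipeline handles network connections incrementally. This modul
Data processing optimizes database records incrementally. Each com
The framework implements log entries efficiently. Data processing 
This module coordinates batch operations concurrently. The system 
The process coordinates user sessions reliably. Data processing mo
                                                                  
                                                                  
                                                                  
                                                                  
                                                                  
                                                                  
                                                                  
                                                                  
                                                                  
                                                                  
                                                                  
                                                                  
                                                                  
                                                                  


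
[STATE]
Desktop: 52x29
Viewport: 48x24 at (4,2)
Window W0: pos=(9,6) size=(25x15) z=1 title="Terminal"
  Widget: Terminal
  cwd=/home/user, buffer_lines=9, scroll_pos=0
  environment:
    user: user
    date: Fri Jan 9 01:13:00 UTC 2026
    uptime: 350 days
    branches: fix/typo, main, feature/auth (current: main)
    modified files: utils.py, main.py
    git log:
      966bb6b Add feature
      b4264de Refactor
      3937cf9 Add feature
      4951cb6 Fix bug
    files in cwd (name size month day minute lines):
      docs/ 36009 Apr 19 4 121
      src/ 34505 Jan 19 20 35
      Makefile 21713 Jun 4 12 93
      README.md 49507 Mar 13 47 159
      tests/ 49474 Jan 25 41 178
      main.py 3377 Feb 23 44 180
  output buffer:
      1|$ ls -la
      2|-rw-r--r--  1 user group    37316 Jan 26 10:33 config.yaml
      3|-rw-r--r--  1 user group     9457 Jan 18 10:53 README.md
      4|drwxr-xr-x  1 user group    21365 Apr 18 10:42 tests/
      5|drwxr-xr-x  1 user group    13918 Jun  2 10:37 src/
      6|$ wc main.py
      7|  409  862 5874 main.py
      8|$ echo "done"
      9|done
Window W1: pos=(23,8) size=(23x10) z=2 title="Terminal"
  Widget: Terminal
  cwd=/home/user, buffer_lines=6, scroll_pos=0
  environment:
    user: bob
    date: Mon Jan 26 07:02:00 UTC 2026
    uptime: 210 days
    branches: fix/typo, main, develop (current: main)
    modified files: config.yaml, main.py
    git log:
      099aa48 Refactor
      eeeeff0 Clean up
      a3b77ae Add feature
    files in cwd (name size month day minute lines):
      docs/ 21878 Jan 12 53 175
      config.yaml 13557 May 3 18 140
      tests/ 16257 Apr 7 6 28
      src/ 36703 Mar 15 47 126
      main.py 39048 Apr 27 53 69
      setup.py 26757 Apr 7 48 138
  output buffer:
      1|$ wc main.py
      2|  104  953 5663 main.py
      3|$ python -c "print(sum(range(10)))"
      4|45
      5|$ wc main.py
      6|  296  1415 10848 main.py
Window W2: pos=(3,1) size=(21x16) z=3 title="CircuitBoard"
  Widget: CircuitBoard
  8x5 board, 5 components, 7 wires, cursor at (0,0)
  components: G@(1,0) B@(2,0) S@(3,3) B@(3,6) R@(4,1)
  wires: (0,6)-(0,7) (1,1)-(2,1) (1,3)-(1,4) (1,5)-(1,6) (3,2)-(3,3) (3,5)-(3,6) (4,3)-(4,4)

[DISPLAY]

 CircuitBoard      ┃                            
───────────────────┨                            
   0 1 2 3 4 5 6 7 ┃                            
0  [.]             ┃                            
                   ┃━━━━━━━━━┓                  
1   G   ·       · ─┃         ┃                  
        │          ┃━━━━━━━━━━━━━━━━━━━━━┓      
2   B   ·          ┃ Terminal            ┃      
                   ┃─────────────────────┨      
3           · ─ S  ┃$ wc main.py         ┃      
                   ┃  104  953 5663 main.┃      
4       R       · ─┃$ python -c "print(su┃      
Cursor: (0,0)      ┃45                   ┃      
                   ┃$ wc main.py         ┃      
━━━━━━━━━━━━━━━━━━━┛  296  1415 10848 mai┃      
     ┃done         ┗━━━━━━━━━━━━━━━━━━━━━┛      
     ┃$ █                    ┃                  
     ┃                       ┃                  
     ┗━━━━━━━━━━━━━━━━━━━━━━━┛                  
                                                
                                                
                                                
                                                
                                                


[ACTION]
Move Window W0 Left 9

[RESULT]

 CircuitBoard      ┃                            
───────────────────┨                            
   0 1 2 3 4 5 6 7 ┃                            
0  [.]             ┃                            
                   ┃┓                           
1   G   ·       · ─┃┃                           
        │          ┃━━━━━━━━━━━━━━━━━━━━━┓      
2   B   ·          ┃ Terminal            ┃      
                   ┃─────────────────────┨      
3           · ─ S  ┃$ wc main.py         ┃      
                   ┃  104  953 5663 main.┃      
4       R       · ─┃$ python -c "print(su┃      
Cursor: (0,0)      ┃45                   ┃      
                   ┃$ wc main.py         ┃      
━━━━━━━━━━━━━━━━━━━┛  296  1415 10848 mai┃      
e                  ┗━━━━━━━━━━━━━━━━━━━━━┛      
                    ┃                           
                    ┃                           
━━━━━━━━━━━━━━━━━━━━┛                           
                                                
                                                
                                                
                                                
                                                


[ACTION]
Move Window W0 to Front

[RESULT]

 CircuitBoard      ┃                            
───────────────────┨                            
   0 1 2 3 4 5 6 7 ┃                            
0  [.]             ┃                            
━━━━━━━━━━━━━━━━━━━━┓                           
rminal              ┃                           
────────────────────┨━━━━━━━━━━━━━━━━━━━━┓      
s -la               ┃Terminal            ┃      
-r--r--  1 user grou┃────────────────────┨      
-r--r--  1 user grou┃ wc main.py         ┃      
xr-xr-x  1 user grou┃ 104  953 5663 main.┃      
xr-xr-x  1 user grou┃ python -c "print(su┃      
c main.py           ┃5                   ┃      
09  862 5874 main.py┃ wc main.py         ┃      
cho "done"          ┃ 296  1415 10848 mai┃      
e                   ┃━━━━━━━━━━━━━━━━━━━━┛      
                    ┃                           
                    ┃                           
━━━━━━━━━━━━━━━━━━━━┛                           
                                                
                                                
                                                
                                                
                                                


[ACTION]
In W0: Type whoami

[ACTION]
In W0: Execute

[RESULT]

 CircuitBoard      ┃                            
───────────────────┨                            
   0 1 2 3 4 5 6 7 ┃                            
0  [.]             ┃                            
━━━━━━━━━━━━━━━━━━━━┓                           
rminal              ┃                           
────────────────────┨━━━━━━━━━━━━━━━━━━━━┓      
-r--r--  1 user grou┃Terminal            ┃      
-r--r--  1 user grou┃────────────────────┨      
xr-xr-x  1 user grou┃ wc main.py         ┃      
xr-xr-x  1 user grou┃ 104  953 5663 main.┃      
c main.py           ┃ python -c "print(su┃      
09  862 5874 main.py┃5                   ┃      
cho "done"          ┃ wc main.py         ┃      
e                   ┃ 296  1415 10848 mai┃      
hoami               ┃━━━━━━━━━━━━━━━━━━━━┛      
r                   ┃                           
                    ┃                           
━━━━━━━━━━━━━━━━━━━━┛                           
                                                
                                                
                                                
                                                
                                                
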